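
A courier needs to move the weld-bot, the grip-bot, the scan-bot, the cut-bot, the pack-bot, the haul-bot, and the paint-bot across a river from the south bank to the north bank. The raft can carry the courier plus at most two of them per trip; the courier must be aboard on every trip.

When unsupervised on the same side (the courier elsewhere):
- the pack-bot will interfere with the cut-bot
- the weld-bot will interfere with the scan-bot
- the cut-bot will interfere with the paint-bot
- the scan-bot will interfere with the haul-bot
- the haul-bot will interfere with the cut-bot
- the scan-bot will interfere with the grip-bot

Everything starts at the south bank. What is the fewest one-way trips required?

9

Counting alone: the courier can take at most 2 across per trip to the north bank, so moving all 7 needs at least 4 loaded trips out, with a return between consecutive ones — at least 7 crossings.
The safety rule pushes this higher. Following every safe sequence of crossings, the most of the 7 that can be at the north bank as the raft arrives there on crossing 7 is 6 — never all 7.
So no plan with fewer than 9 crossings exists, and this one achieves 9:
1. Courier goes to the north bank with the cut-bot and the scan-bot.  [the south bank: the grip-bot, the haul-bot, the pack-bot, the paint-bot, the weld-bot | the north bank: the cut-bot, the scan-bot]
2. Courier goes back to the south bank alone.  [the south bank: the grip-bot, the haul-bot, the pack-bot, the paint-bot, the weld-bot | the north bank: the cut-bot, the scan-bot]
3. Courier goes to the north bank with the weld-bot.  [the south bank: the grip-bot, the haul-bot, the pack-bot, the paint-bot | the north bank: the cut-bot, the scan-bot, the weld-bot]
4. Courier goes back to the south bank with the scan-bot.  [the south bank: the grip-bot, the haul-bot, the pack-bot, the paint-bot, the scan-bot | the north bank: the cut-bot, the weld-bot]
5. Courier goes to the north bank with the grip-bot and the haul-bot.  [the south bank: the pack-bot, the paint-bot, the scan-bot | the north bank: the cut-bot, the grip-bot, the haul-bot, the weld-bot]
6. Courier goes back to the south bank with the cut-bot.  [the south bank: the cut-bot, the pack-bot, the paint-bot, the scan-bot | the north bank: the grip-bot, the haul-bot, the weld-bot]
7. Courier goes to the north bank with the pack-bot and the paint-bot.  [the south bank: the cut-bot, the scan-bot | the north bank: the grip-bot, the haul-bot, the pack-bot, the paint-bot, the weld-bot]
8. Courier goes back to the south bank alone.  [the south bank: the cut-bot, the scan-bot | the north bank: the grip-bot, the haul-bot, the pack-bot, the paint-bot, the weld-bot]
9. Courier goes to the north bank with the cut-bot and the scan-bot.  [the south bank: — | the north bank: the cut-bot, the grip-bot, the haul-bot, the pack-bot, the paint-bot, the scan-bot, the weld-bot]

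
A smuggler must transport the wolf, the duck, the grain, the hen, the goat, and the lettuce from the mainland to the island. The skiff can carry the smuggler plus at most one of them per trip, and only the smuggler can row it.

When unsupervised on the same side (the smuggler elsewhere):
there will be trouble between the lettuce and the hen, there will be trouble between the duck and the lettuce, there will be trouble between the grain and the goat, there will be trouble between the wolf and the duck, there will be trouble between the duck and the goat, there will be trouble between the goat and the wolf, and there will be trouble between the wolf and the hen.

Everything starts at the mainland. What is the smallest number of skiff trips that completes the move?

impossible

Whatever the first load, the items left behind include a forbidden pair without the smuggler. No opening move is safe, so no plan exists.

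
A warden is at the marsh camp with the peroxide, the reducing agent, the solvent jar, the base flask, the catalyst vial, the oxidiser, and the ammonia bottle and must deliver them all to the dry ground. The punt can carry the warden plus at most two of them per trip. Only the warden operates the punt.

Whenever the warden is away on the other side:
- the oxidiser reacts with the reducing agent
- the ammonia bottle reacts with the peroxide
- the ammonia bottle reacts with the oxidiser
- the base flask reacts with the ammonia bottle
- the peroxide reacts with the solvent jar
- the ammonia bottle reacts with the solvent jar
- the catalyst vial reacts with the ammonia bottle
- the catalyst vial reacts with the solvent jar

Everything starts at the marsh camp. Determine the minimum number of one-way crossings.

impossible

Whatever the first load, the items left behind include a forbidden pair without the warden. No opening move is safe, so no plan exists.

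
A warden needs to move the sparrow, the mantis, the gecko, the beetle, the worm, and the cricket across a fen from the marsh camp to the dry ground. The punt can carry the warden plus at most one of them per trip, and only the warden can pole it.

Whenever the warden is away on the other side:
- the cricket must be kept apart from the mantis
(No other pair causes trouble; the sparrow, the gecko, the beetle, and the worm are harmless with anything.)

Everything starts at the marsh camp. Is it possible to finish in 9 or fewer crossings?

No

Counting alone: the warden can take at most 1 across per trip to the dry ground, so moving all 6 needs at least 6 loaded trips out, with a return between consecutive ones — at least 11 crossings.
Since 9 < 11, 9 crossings cannot be enough. (The shortest complete plan in fact takes 11:)
1. Warden goes to the dry ground with the mantis.
2. Warden goes back to the marsh camp alone.
3. Warden goes to the dry ground with the sparrow.
4. Warden goes back to the marsh camp alone.
5. Warden goes to the dry ground with the gecko.
6. Warden goes back to the marsh camp alone.
7. Warden goes to the dry ground with the beetle.
8. Warden goes back to the marsh camp alone.
9. Warden goes to the dry ground with the worm.
10. Warden goes back to the marsh camp alone.
11. Warden goes to the dry ground with the cricket.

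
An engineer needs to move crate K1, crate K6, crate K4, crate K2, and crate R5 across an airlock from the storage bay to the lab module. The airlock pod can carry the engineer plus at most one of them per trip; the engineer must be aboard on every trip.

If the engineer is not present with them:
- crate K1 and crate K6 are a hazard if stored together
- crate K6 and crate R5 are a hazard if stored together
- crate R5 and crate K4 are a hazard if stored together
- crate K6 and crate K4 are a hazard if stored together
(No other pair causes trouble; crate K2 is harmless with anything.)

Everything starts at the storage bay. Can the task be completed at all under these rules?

Whatever the first load, the items left behind include a forbidden pair without the engineer. No opening move is safe, so no plan exists.

No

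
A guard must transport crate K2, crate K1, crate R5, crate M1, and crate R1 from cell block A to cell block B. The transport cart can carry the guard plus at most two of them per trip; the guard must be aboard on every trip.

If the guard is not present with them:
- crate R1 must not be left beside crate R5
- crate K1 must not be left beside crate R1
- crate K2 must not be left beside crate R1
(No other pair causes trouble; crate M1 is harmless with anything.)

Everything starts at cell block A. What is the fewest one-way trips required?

5

Counting alone: the guard can take at most 2 across per trip to cell block B, so moving all 5 needs at least 3 loaded trips out, with a return between consecutive ones — at least 5 crossings.
The plan below uses exactly 5 crossings, so it is optimal:
1. Guard goes to cell block B with crate K2 and crate R1.  [cell block A: crate K1, crate M1, crate R5 | cell block B: crate K2, crate R1]
2. Guard goes back to cell block A with crate R1.  [cell block A: crate K1, crate M1, crate R1, crate R5 | cell block B: crate K2]
3. Guard goes to cell block B with crate K1 and crate R5.  [cell block A: crate M1, crate R1 | cell block B: crate K1, crate K2, crate R5]
4. Guard goes back to cell block A alone.  [cell block A: crate M1, crate R1 | cell block B: crate K1, crate K2, crate R5]
5. Guard goes to cell block B with crate M1 and crate R1.  [cell block A: — | cell block B: crate K1, crate K2, crate M1, crate R1, crate R5]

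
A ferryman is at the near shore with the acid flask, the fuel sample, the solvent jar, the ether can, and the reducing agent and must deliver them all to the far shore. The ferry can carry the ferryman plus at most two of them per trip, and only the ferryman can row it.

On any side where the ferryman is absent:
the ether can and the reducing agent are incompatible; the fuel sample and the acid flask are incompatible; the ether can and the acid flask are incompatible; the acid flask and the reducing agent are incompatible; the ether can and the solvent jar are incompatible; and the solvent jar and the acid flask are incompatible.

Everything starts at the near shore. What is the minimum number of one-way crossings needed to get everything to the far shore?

Counting alone: the ferryman can take at most 2 across per trip to the far shore, so moving all 5 needs at least 3 loaded trips out, with a return between consecutive ones — at least 5 crossings.
The safety rule pushes this higher. Following every safe sequence of crossings, the most of the 5 that can be at the far shore as the ferry arrives there on crossing 5 is 4 — never all 5.
So no plan with fewer than 7 crossings exists, and this one achieves 7:
1. Ferryman goes to the far shore with the acid flask and the ether can.  [the near shore: the fuel sample, the reducing agent, the solvent jar | the far shore: the acid flask, the ether can]
2. Ferryman goes back to the near shore with the acid flask.  [the near shore: the acid flask, the fuel sample, the reducing agent, the solvent jar | the far shore: the ether can]
3. Ferryman goes to the far shore with the acid flask and the fuel sample.  [the near shore: the reducing agent, the solvent jar | the far shore: the acid flask, the ether can, the fuel sample]
4. Ferryman goes back to the near shore with the acid flask.  [the near shore: the acid flask, the reducing agent, the solvent jar | the far shore: the ether can, the fuel sample]
5. Ferryman goes to the far shore with the reducing agent and the solvent jar.  [the near shore: the acid flask | the far shore: the ether can, the fuel sample, the reducing agent, the solvent jar]
6. Ferryman goes back to the near shore with the ether can.  [the near shore: the acid flask, the ether can | the far shore: the fuel sample, the reducing agent, the solvent jar]
7. Ferryman goes to the far shore with the acid flask and the ether can.  [the near shore: — | the far shore: the acid flask, the ether can, the fuel sample, the reducing agent, the solvent jar]

7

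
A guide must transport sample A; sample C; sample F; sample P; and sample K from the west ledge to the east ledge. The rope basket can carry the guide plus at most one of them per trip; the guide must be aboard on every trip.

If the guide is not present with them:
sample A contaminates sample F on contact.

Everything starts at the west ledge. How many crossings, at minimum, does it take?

Counting alone: the guide can take at most 1 across per trip to the east ledge, so moving all 5 needs at least 5 loaded trips out, with a return between consecutive ones — at least 9 crossings.
The plan below uses exactly 9 crossings, so it is optimal:
1. Guide goes to the east ledge with sample A.  [the west ledge: sample C, sample F, sample K, sample P | the east ledge: sample A]
2. Guide goes back to the west ledge alone.  [the west ledge: sample C, sample F, sample K, sample P | the east ledge: sample A]
3. Guide goes to the east ledge with sample C.  [the west ledge: sample F, sample K, sample P | the east ledge: sample A, sample C]
4. Guide goes back to the west ledge alone.  [the west ledge: sample F, sample K, sample P | the east ledge: sample A, sample C]
5. Guide goes to the east ledge with sample P.  [the west ledge: sample F, sample K | the east ledge: sample A, sample C, sample P]
6. Guide goes back to the west ledge alone.  [the west ledge: sample F, sample K | the east ledge: sample A, sample C, sample P]
7. Guide goes to the east ledge with sample K.  [the west ledge: sample F | the east ledge: sample A, sample C, sample K, sample P]
8. Guide goes back to the west ledge alone.  [the west ledge: sample F | the east ledge: sample A, sample C, sample K, sample P]
9. Guide goes to the east ledge with sample F.  [the west ledge: — | the east ledge: sample A, sample C, sample F, sample K, sample P]

9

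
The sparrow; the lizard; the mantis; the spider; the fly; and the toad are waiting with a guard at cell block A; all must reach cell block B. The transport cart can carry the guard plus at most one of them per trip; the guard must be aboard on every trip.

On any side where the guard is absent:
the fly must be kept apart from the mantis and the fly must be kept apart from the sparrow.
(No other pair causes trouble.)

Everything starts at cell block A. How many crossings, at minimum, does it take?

13

Counting alone: the guard can take at most 1 across per trip to cell block B, so moving all 6 needs at least 6 loaded trips out, with a return between consecutive ones — at least 11 crossings.
The safety rule pushes this higher. Following every safe sequence of crossings, the most of the 6 that can be at cell block B as the transport cart arrives there on crossing 11 is 5 — never all 6.
So no plan with fewer than 13 crossings exists, and this one achieves 13:
1. Guard goes to cell block B with the fly.  [cell block A: the lizard, the mantis, the sparrow, the spider, the toad | cell block B: the fly]
2. Guard goes back to cell block A alone.  [cell block A: the lizard, the mantis, the sparrow, the spider, the toad | cell block B: the fly]
3. Guard goes to cell block B with the sparrow.  [cell block A: the lizard, the mantis, the spider, the toad | cell block B: the fly, the sparrow]
4. Guard goes back to cell block A with the fly.  [cell block A: the fly, the lizard, the mantis, the spider, the toad | cell block B: the sparrow]
5. Guard goes to cell block B with the mantis.  [cell block A: the fly, the lizard, the spider, the toad | cell block B: the mantis, the sparrow]
6. Guard goes back to cell block A alone.  [cell block A: the fly, the lizard, the spider, the toad | cell block B: the mantis, the sparrow]
7. Guard goes to cell block B with the lizard.  [cell block A: the fly, the spider, the toad | cell block B: the lizard, the mantis, the sparrow]
8. Guard goes back to cell block A alone.  [cell block A: the fly, the spider, the toad | cell block B: the lizard, the mantis, the sparrow]
9. Guard goes to cell block B with the spider.  [cell block A: the fly, the toad | cell block B: the lizard, the mantis, the sparrow, the spider]
10. Guard goes back to cell block A alone.  [cell block A: the fly, the toad | cell block B: the lizard, the mantis, the sparrow, the spider]
11. Guard goes to cell block B with the toad.  [cell block A: the fly | cell block B: the lizard, the mantis, the sparrow, the spider, the toad]
12. Guard goes back to cell block A alone.  [cell block A: the fly | cell block B: the lizard, the mantis, the sparrow, the spider, the toad]
13. Guard goes to cell block B with the fly.  [cell block A: — | cell block B: the fly, the lizard, the mantis, the sparrow, the spider, the toad]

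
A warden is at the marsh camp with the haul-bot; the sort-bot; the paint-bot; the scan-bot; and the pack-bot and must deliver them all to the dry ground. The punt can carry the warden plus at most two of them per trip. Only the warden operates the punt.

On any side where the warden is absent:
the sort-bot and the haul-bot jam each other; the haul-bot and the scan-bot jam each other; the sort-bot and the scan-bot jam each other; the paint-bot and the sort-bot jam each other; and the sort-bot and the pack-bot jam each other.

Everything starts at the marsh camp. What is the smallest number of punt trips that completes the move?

7

Counting alone: the warden can take at most 2 across per trip to the dry ground, so moving all 5 needs at least 3 loaded trips out, with a return between consecutive ones — at least 5 crossings.
The safety rule pushes this higher. Following every safe sequence of crossings, the most of the 5 that can be at the dry ground as the punt arrives there on crossing 5 is 4 — never all 5.
So no plan with fewer than 7 crossings exists, and this one achieves 7:
1. Warden goes to the dry ground with the haul-bot and the sort-bot.
2. Warden goes back to the marsh camp with the haul-bot.
3. Warden goes to the dry ground with the haul-bot and the paint-bot.
4. Warden goes back to the marsh camp with the sort-bot.
5. Warden goes to the dry ground with the pack-bot and the sort-bot.
6. Warden goes back to the marsh camp with the sort-bot.
7. Warden goes to the dry ground with the scan-bot and the sort-bot.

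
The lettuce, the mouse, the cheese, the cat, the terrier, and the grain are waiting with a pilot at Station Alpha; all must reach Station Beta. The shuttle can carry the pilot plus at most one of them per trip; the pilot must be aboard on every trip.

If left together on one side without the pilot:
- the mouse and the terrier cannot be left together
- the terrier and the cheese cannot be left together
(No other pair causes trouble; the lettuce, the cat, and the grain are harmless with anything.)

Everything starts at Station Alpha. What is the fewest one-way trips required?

Counting alone: the pilot can take at most 1 across per trip to Station Beta, so moving all 6 needs at least 6 loaded trips out, with a return between consecutive ones — at least 11 crossings.
The safety rule pushes this higher. Following every safe sequence of crossings, the most of the 6 that can be at Station Beta as the shuttle arrives there on crossing 11 is 5 — never all 6.
So no plan with fewer than 13 crossings exists, and this one achieves 13:
1. Pilot goes to Station Beta with the terrier.  [Station Alpha: the cat, the cheese, the grain, the lettuce, the mouse | Station Beta: the terrier]
2. Pilot goes back to Station Alpha alone.  [Station Alpha: the cat, the cheese, the grain, the lettuce, the mouse | Station Beta: the terrier]
3. Pilot goes to Station Beta with the lettuce.  [Station Alpha: the cat, the cheese, the grain, the mouse | Station Beta: the lettuce, the terrier]
4. Pilot goes back to Station Alpha alone.  [Station Alpha: the cat, the cheese, the grain, the mouse | Station Beta: the lettuce, the terrier]
5. Pilot goes to Station Beta with the mouse.  [Station Alpha: the cat, the cheese, the grain | Station Beta: the lettuce, the mouse, the terrier]
6. Pilot goes back to Station Alpha with the terrier.  [Station Alpha: the cat, the cheese, the grain, the terrier | Station Beta: the lettuce, the mouse]
7. Pilot goes to Station Beta with the cheese.  [Station Alpha: the cat, the grain, the terrier | Station Beta: the cheese, the lettuce, the mouse]
8. Pilot goes back to Station Alpha alone.  [Station Alpha: the cat, the grain, the terrier | Station Beta: the cheese, the lettuce, the mouse]
9. Pilot goes to Station Beta with the cat.  [Station Alpha: the grain, the terrier | Station Beta: the cat, the cheese, the lettuce, the mouse]
10. Pilot goes back to Station Alpha alone.  [Station Alpha: the grain, the terrier | Station Beta: the cat, the cheese, the lettuce, the mouse]
11. Pilot goes to Station Beta with the grain.  [Station Alpha: the terrier | Station Beta: the cat, the cheese, the grain, the lettuce, the mouse]
12. Pilot goes back to Station Alpha alone.  [Station Alpha: the terrier | Station Beta: the cat, the cheese, the grain, the lettuce, the mouse]
13. Pilot goes to Station Beta with the terrier.  [Station Alpha: — | Station Beta: the cat, the cheese, the grain, the lettuce, the mouse, the terrier]

13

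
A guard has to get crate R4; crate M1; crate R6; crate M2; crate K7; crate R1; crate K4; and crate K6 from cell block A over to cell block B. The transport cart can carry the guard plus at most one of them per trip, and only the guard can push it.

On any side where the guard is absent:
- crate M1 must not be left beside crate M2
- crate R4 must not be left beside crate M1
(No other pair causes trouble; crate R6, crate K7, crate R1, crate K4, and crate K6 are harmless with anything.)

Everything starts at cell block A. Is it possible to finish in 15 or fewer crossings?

Counting alone: the guard can take at most 1 across per trip to cell block B, so moving all 8 needs at least 8 loaded trips out, with a return between consecutive ones — at least 15 crossings.
The safety rule pushes this higher. Following every safe sequence of crossings, the most of the 8 that can be at cell block B as the transport cart arrives there on crossing 15 is 7 — never all 8.
So the move cannot be finished within 15 crossings. (The shortest complete plan takes 17:)
1. Guard goes to cell block B with crate M1.  [cell block A: crate K4, crate K6, crate K7, crate M2, crate R1, crate R4, crate R6 | cell block B: crate M1]
2. Guard goes back to cell block A alone.  [cell block A: crate K4, crate K6, crate K7, crate M2, crate R1, crate R4, crate R6 | cell block B: crate M1]
3. Guard goes to cell block B with crate R4.  [cell block A: crate K4, crate K6, crate K7, crate M2, crate R1, crate R6 | cell block B: crate M1, crate R4]
4. Guard goes back to cell block A with crate M1.  [cell block A: crate K4, crate K6, crate K7, crate M1, crate M2, crate R1, crate R6 | cell block B: crate R4]
5. Guard goes to cell block B with crate M2.  [cell block A: crate K4, crate K6, crate K7, crate M1, crate R1, crate R6 | cell block B: crate M2, crate R4]
6. Guard goes back to cell block A alone.  [cell block A: crate K4, crate K6, crate K7, crate M1, crate R1, crate R6 | cell block B: crate M2, crate R4]
7. Guard goes to cell block B with crate R6.  [cell block A: crate K4, crate K6, crate K7, crate M1, crate R1 | cell block B: crate M2, crate R4, crate R6]
8. Guard goes back to cell block A alone.  [cell block A: crate K4, crate K6, crate K7, crate M1, crate R1 | cell block B: crate M2, crate R4, crate R6]
9. Guard goes to cell block B with crate K7.  [cell block A: crate K4, crate K6, crate M1, crate R1 | cell block B: crate K7, crate M2, crate R4, crate R6]
10. Guard goes back to cell block A alone.  [cell block A: crate K4, crate K6, crate M1, crate R1 | cell block B: crate K7, crate M2, crate R4, crate R6]
11. Guard goes to cell block B with crate R1.  [cell block A: crate K4, crate K6, crate M1 | cell block B: crate K7, crate M2, crate R1, crate R4, crate R6]
12. Guard goes back to cell block A alone.  [cell block A: crate K4, crate K6, crate M1 | cell block B: crate K7, crate M2, crate R1, crate R4, crate R6]
13. Guard goes to cell block B with crate K4.  [cell block A: crate K6, crate M1 | cell block B: crate K4, crate K7, crate M2, crate R1, crate R4, crate R6]
14. Guard goes back to cell block A alone.  [cell block A: crate K6, crate M1 | cell block B: crate K4, crate K7, crate M2, crate R1, crate R4, crate R6]
15. Guard goes to cell block B with crate K6.  [cell block A: crate M1 | cell block B: crate K4, crate K6, crate K7, crate M2, crate R1, crate R4, crate R6]
16. Guard goes back to cell block A alone.  [cell block A: crate M1 | cell block B: crate K4, crate K6, crate K7, crate M2, crate R1, crate R4, crate R6]
17. Guard goes to cell block B with crate M1.  [cell block A: — | cell block B: crate K4, crate K6, crate K7, crate M1, crate M2, crate R1, crate R4, crate R6]

No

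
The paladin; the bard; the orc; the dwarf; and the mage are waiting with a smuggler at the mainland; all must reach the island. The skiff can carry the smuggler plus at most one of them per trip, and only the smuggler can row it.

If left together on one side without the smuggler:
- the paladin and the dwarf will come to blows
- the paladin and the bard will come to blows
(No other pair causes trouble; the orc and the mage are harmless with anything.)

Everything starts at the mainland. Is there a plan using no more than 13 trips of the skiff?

Yes — this plan uses 11 crossings (≤ 13):
1. Smuggler goes to the island with the paladin.
2. Smuggler goes back to the mainland alone.
3. Smuggler goes to the island with the bard.
4. Smuggler goes back to the mainland with the paladin.
5. Smuggler goes to the island with the dwarf.
6. Smuggler goes back to the mainland alone.
7. Smuggler goes to the island with the orc.
8. Smuggler goes back to the mainland alone.
9. Smuggler goes to the island with the mage.
10. Smuggler goes back to the mainland alone.
11. Smuggler goes to the island with the paladin.

Yes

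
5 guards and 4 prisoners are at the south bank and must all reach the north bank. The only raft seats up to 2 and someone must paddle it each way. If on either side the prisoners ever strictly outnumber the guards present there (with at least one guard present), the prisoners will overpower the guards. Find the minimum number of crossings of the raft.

15

Counting alone: each trip to the north bank takes at most 2 across and each return brings at least 1 back, so after t trips out (and t−1 returns) at most 2t − (t−1) of the 9 are across; that first reaches 9 at t = 8, so at least 15 crossings are needed.
The plan below uses exactly 15 crossings, so it is optimal:
1. 2 prisoners → the north bank.  (the south bank: 5G 2P; the north bank: 0G 2P)
2. 1 prisoner ← the south bank.  (the south bank: 5G 3P; the north bank: 0G 1P)
3. 2 prisoners → the north bank.  (the south bank: 5G 1P; the north bank: 0G 3P)
4. 1 prisoner ← the south bank.  (the south bank: 5G 2P; the north bank: 0G 2P)
5. 2 guards → the north bank.  (the south bank: 3G 2P; the north bank: 2G 2P)
6. 1 prisoner ← the south bank.  (the south bank: 3G 3P; the north bank: 2G 1P)
7. 1 guard and 1 prisoner → the north bank.  (the south bank: 2G 2P; the north bank: 3G 2P)
8. 1 guard ← the south bank.  (the south bank: 3G 2P; the north bank: 2G 2P)
9. 1 guard and 1 prisoner → the north bank.  (the south bank: 2G 1P; the north bank: 3G 3P)
10. 1 prisoner ← the south bank.  (the south bank: 2G 2P; the north bank: 3G 2P)
11. 1 guard and 1 prisoner → the north bank.  (the south bank: 1G 1P; the north bank: 4G 3P)
12. 1 guard ← the south bank.  (the south bank: 2G 1P; the north bank: 3G 3P)
13. 1 guard and 1 prisoner → the north bank.  (the south bank: 1G 0P; the north bank: 4G 4P)
14. 1 prisoner ← the south bank.  (the south bank: 1G 1P; the north bank: 4G 3P)
15. 1 guard and 1 prisoner → the north bank.  (the south bank: 0G 0P; the north bank: 5G 4P)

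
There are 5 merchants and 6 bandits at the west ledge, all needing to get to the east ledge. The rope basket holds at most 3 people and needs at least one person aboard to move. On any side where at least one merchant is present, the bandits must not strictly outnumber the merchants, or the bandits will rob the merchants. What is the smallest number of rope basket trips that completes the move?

impossible

The bandits already outnumber the merchants at the west ledge before anyone moves, so the starting position itself is disallowed.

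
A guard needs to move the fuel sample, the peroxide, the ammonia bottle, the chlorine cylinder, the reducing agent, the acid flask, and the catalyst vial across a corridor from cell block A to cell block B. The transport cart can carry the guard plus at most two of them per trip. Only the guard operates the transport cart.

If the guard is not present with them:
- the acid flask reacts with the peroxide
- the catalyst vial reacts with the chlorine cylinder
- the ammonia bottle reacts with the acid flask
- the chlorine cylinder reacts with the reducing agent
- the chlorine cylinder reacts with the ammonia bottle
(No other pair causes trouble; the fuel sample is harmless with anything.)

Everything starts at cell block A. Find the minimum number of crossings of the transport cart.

Counting alone: the guard can take at most 2 across per trip to cell block B, so moving all 7 needs at least 4 loaded trips out, with a return between consecutive ones — at least 7 crossings.
The safety rule pushes this higher. Following every safe sequence of crossings, the most of the 7 that can be at cell block B as the transport cart arrives there on crossing 7 is 6 — never all 7.
So no plan with fewer than 9 crossings exists, and this one achieves 9:
1. Guard goes to cell block B with the acid flask and the chlorine cylinder.  [cell block A: the ammonia bottle, the catalyst vial, the fuel sample, the peroxide, the reducing agent | cell block B: the acid flask, the chlorine cylinder]
2. Guard goes back to cell block A alone.  [cell block A: the ammonia bottle, the catalyst vial, the fuel sample, the peroxide, the reducing agent | cell block B: the acid flask, the chlorine cylinder]
3. Guard goes to cell block B with the fuel sample.  [cell block A: the ammonia bottle, the catalyst vial, the peroxide, the reducing agent | cell block B: the acid flask, the chlorine cylinder, the fuel sample]
4. Guard goes back to cell block A alone.  [cell block A: the ammonia bottle, the catalyst vial, the peroxide, the reducing agent | cell block B: the acid flask, the chlorine cylinder, the fuel sample]
5. Guard goes to cell block B with the ammonia bottle and the peroxide.  [cell block A: the catalyst vial, the reducing agent | cell block B: the acid flask, the ammonia bottle, the chlorine cylinder, the fuel sample, the peroxide]
6. Guard goes back to cell block A with the acid flask and the chlorine cylinder.  [cell block A: the acid flask, the catalyst vial, the chlorine cylinder, the reducing agent | cell block B: the ammonia bottle, the fuel sample, the peroxide]
7. Guard goes to cell block B with the catalyst vial and the reducing agent.  [cell block A: the acid flask, the chlorine cylinder | cell block B: the ammonia bottle, the catalyst vial, the fuel sample, the peroxide, the reducing agent]
8. Guard goes back to cell block A alone.  [cell block A: the acid flask, the chlorine cylinder | cell block B: the ammonia bottle, the catalyst vial, the fuel sample, the peroxide, the reducing agent]
9. Guard goes to cell block B with the acid flask and the chlorine cylinder.  [cell block A: — | cell block B: the acid flask, the ammonia bottle, the catalyst vial, the chlorine cylinder, the fuel sample, the peroxide, the reducing agent]

9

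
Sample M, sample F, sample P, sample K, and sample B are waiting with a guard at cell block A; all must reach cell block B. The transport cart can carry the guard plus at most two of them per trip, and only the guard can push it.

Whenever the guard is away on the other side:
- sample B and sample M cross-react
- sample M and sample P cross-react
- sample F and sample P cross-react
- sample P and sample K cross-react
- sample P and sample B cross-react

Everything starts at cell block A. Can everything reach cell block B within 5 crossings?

No

Counting alone: the guard can take at most 2 across per trip to cell block B, so moving all 5 needs at least 3 loaded trips out, with a return between consecutive ones — at least 5 crossings.
The safety rule pushes this higher. Following every safe sequence of crossings, the most of the 5 that can be at cell block B as the transport cart arrives there on crossing 5 is 4 — never all 5.
So the move cannot be finished within 5 crossings. (The shortest complete plan takes 7:)
1. Guard goes to cell block B with sample M and sample P.
2. Guard goes back to cell block A with sample M.
3. Guard goes to cell block B with sample F and sample M.
4. Guard goes back to cell block A with sample P.
5. Guard goes to cell block B with sample K and sample P.
6. Guard goes back to cell block A with sample P.
7. Guard goes to cell block B with sample B and sample P.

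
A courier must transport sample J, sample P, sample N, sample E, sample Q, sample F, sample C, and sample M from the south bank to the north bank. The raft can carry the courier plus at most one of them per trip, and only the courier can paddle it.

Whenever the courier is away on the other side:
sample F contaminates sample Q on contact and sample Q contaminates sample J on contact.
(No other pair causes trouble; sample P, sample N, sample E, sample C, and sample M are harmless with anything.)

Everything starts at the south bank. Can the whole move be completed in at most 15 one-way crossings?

No

Counting alone: the courier can take at most 1 across per trip to the north bank, so moving all 8 needs at least 8 loaded trips out, with a return between consecutive ones — at least 15 crossings.
The safety rule pushes this higher. Following every safe sequence of crossings, the most of the 8 that can be at the north bank as the raft arrives there on crossing 15 is 7 — never all 8.
So the move cannot be finished within 15 crossings. (The shortest complete plan takes 17:)
1. Courier goes to the north bank with sample Q.  [the south bank: sample C, sample E, sample F, sample J, sample M, sample N, sample P | the north bank: sample Q]
2. Courier goes back to the south bank alone.  [the south bank: sample C, sample E, sample F, sample J, sample M, sample N, sample P | the north bank: sample Q]
3. Courier goes to the north bank with sample J.  [the south bank: sample C, sample E, sample F, sample M, sample N, sample P | the north bank: sample J, sample Q]
4. Courier goes back to the south bank with sample Q.  [the south bank: sample C, sample E, sample F, sample M, sample N, sample P, sample Q | the north bank: sample J]
5. Courier goes to the north bank with sample F.  [the south bank: sample C, sample E, sample M, sample N, sample P, sample Q | the north bank: sample F, sample J]
6. Courier goes back to the south bank alone.  [the south bank: sample C, sample E, sample M, sample N, sample P, sample Q | the north bank: sample F, sample J]
7. Courier goes to the north bank with sample P.  [the south bank: sample C, sample E, sample M, sample N, sample Q | the north bank: sample F, sample J, sample P]
8. Courier goes back to the south bank alone.  [the south bank: sample C, sample E, sample M, sample N, sample Q | the north bank: sample F, sample J, sample P]
9. Courier goes to the north bank with sample N.  [the south bank: sample C, sample E, sample M, sample Q | the north bank: sample F, sample J, sample N, sample P]
10. Courier goes back to the south bank alone.  [the south bank: sample C, sample E, sample M, sample Q | the north bank: sample F, sample J, sample N, sample P]
11. Courier goes to the north bank with sample E.  [the south bank: sample C, sample M, sample Q | the north bank: sample E, sample F, sample J, sample N, sample P]
12. Courier goes back to the south bank alone.  [the south bank: sample C, sample M, sample Q | the north bank: sample E, sample F, sample J, sample N, sample P]
13. Courier goes to the north bank with sample C.  [the south bank: sample M, sample Q | the north bank: sample C, sample E, sample F, sample J, sample N, sample P]
14. Courier goes back to the south bank alone.  [the south bank: sample M, sample Q | the north bank: sample C, sample E, sample F, sample J, sample N, sample P]
15. Courier goes to the north bank with sample M.  [the south bank: sample Q | the north bank: sample C, sample E, sample F, sample J, sample M, sample N, sample P]
16. Courier goes back to the south bank alone.  [the south bank: sample Q | the north bank: sample C, sample E, sample F, sample J, sample M, sample N, sample P]
17. Courier goes to the north bank with sample Q.  [the south bank: — | the north bank: sample C, sample E, sample F, sample J, sample M, sample N, sample P, sample Q]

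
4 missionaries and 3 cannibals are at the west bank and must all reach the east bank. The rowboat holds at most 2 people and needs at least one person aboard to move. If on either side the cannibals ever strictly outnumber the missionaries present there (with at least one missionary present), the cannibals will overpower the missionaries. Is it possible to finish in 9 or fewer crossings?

No

Counting alone: each trip to the east bank takes at most 2 across and each return brings at least 1 back, so after t trips out (and t−1 returns) at most 2t − (t−1) of the 7 are across; that first reaches 7 at t = 6, so at least 11 crossings are needed.
Since 9 < 11, 9 crossings cannot be enough. (The shortest complete plan in fact takes 11:)
1. 2 cannibals → the east bank.  (the west bank: 4M 1C; the east bank: 0M 2C)
2. 1 cannibal ← the west bank.  (the west bank: 4M 2C; the east bank: 0M 1C)
3. 2 cannibals → the east bank.  (the west bank: 4M 0C; the east bank: 0M 3C)
4. 1 cannibal ← the west bank.  (the west bank: 4M 1C; the east bank: 0M 2C)
5. 2 missionaries → the east bank.  (the west bank: 2M 1C; the east bank: 2M 2C)
6. 1 cannibal ← the west bank.  (the west bank: 2M 2C; the east bank: 2M 1C)
7. 1 missionary and 1 cannibal → the east bank.  (the west bank: 1M 1C; the east bank: 3M 2C)
8. 1 missionary ← the west bank.  (the west bank: 2M 1C; the east bank: 2M 2C)
9. 1 missionary and 1 cannibal → the east bank.  (the west bank: 1M 0C; the east bank: 3M 3C)
10. 1 cannibal ← the west bank.  (the west bank: 1M 1C; the east bank: 3M 2C)
11. 1 missionary and 1 cannibal → the east bank.  (the west bank: 0M 0C; the east bank: 4M 3C)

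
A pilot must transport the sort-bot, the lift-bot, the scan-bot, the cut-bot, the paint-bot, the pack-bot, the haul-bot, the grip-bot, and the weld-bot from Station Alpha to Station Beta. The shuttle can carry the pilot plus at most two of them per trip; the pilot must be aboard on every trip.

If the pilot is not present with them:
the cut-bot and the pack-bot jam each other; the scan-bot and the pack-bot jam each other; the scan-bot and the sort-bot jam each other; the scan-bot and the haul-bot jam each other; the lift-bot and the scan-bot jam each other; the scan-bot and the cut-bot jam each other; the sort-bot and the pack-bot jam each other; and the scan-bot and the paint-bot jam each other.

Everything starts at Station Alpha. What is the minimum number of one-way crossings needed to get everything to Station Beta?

15

Counting alone: the pilot can take at most 2 across per trip to Station Beta, so moving all 9 needs at least 5 loaded trips out, with a return between consecutive ones — at least 9 crossings.
The safety rule pushes this higher. Following every safe sequence of crossings, the most of the 9 that can be at Station Beta as the shuttle arrives there on crossings 9, 11, 13 is 6, 7, 8 respectively — never all 9.
So no plan with fewer than 15 crossings exists, and this one achieves 15:
1. Pilot goes to Station Beta with the pack-bot and the scan-bot.  [Station Alpha: the cut-bot, the grip-bot, the haul-bot, the lift-bot, the paint-bot, the sort-bot, the weld-bot | Station Beta: the pack-bot, the scan-bot]
2. Pilot goes back to Station Alpha with the scan-bot.  [Station Alpha: the cut-bot, the grip-bot, the haul-bot, the lift-bot, the paint-bot, the scan-bot, the sort-bot, the weld-bot | Station Beta: the pack-bot]
3. Pilot goes to Station Beta with the lift-bot and the scan-bot.  [Station Alpha: the cut-bot, the grip-bot, the haul-bot, the paint-bot, the sort-bot, the weld-bot | Station Beta: the lift-bot, the pack-bot, the scan-bot]
4. Pilot goes back to Station Alpha with the scan-bot.  [Station Alpha: the cut-bot, the grip-bot, the haul-bot, the paint-bot, the scan-bot, the sort-bot, the weld-bot | Station Beta: the lift-bot, the pack-bot]
5. Pilot goes to Station Beta with the paint-bot and the scan-bot.  [Station Alpha: the cut-bot, the grip-bot, the haul-bot, the sort-bot, the weld-bot | Station Beta: the lift-bot, the pack-bot, the paint-bot, the scan-bot]
6. Pilot goes back to Station Alpha with the scan-bot.  [Station Alpha: the cut-bot, the grip-bot, the haul-bot, the scan-bot, the sort-bot, the weld-bot | Station Beta: the lift-bot, the pack-bot, the paint-bot]
7. Pilot goes to Station Beta with the haul-bot and the scan-bot.  [Station Alpha: the cut-bot, the grip-bot, the sort-bot, the weld-bot | Station Beta: the haul-bot, the lift-bot, the pack-bot, the paint-bot, the scan-bot]
8. Pilot goes back to Station Alpha with the scan-bot.  [Station Alpha: the cut-bot, the grip-bot, the scan-bot, the sort-bot, the weld-bot | Station Beta: the haul-bot, the lift-bot, the pack-bot, the paint-bot]
9. Pilot goes to Station Beta with the cut-bot and the sort-bot.  [Station Alpha: the grip-bot, the scan-bot, the weld-bot | Station Beta: the cut-bot, the haul-bot, the lift-bot, the pack-bot, the paint-bot, the sort-bot]
10. Pilot goes back to Station Alpha with the pack-bot.  [Station Alpha: the grip-bot, the pack-bot, the scan-bot, the weld-bot | Station Beta: the cut-bot, the haul-bot, the lift-bot, the paint-bot, the sort-bot]
11. Pilot goes to Station Beta with the grip-bot and the scan-bot.  [Station Alpha: the pack-bot, the weld-bot | Station Beta: the cut-bot, the grip-bot, the haul-bot, the lift-bot, the paint-bot, the scan-bot, the sort-bot]
12. Pilot goes back to Station Alpha with the scan-bot.  [Station Alpha: the pack-bot, the scan-bot, the weld-bot | Station Beta: the cut-bot, the grip-bot, the haul-bot, the lift-bot, the paint-bot, the sort-bot]
13. Pilot goes to Station Beta with the scan-bot and the weld-bot.  [Station Alpha: the pack-bot | Station Beta: the cut-bot, the grip-bot, the haul-bot, the lift-bot, the paint-bot, the scan-bot, the sort-bot, the weld-bot]
14. Pilot goes back to Station Alpha with the scan-bot.  [Station Alpha: the pack-bot, the scan-bot | Station Beta: the cut-bot, the grip-bot, the haul-bot, the lift-bot, the paint-bot, the sort-bot, the weld-bot]
15. Pilot goes to Station Beta with the pack-bot and the scan-bot.  [Station Alpha: — | Station Beta: the cut-bot, the grip-bot, the haul-bot, the lift-bot, the pack-bot, the paint-bot, the scan-bot, the sort-bot, the weld-bot]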